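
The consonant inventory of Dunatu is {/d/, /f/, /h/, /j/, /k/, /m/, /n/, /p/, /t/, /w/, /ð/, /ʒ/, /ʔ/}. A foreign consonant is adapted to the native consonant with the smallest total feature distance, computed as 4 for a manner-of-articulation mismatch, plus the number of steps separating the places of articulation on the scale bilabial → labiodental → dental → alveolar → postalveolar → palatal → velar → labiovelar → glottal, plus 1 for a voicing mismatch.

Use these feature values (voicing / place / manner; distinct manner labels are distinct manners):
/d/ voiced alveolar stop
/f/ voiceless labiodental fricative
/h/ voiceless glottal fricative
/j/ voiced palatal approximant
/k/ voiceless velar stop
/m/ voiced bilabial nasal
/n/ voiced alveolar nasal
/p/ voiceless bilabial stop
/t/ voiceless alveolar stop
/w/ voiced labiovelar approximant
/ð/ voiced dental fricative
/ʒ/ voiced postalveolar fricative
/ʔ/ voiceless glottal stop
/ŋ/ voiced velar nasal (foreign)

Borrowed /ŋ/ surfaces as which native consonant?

/n/ is closest: same manner (nasal), place distance 3 (velar→alveolar), same voicing; total 3. Next closest is /j/ at distance 5.

n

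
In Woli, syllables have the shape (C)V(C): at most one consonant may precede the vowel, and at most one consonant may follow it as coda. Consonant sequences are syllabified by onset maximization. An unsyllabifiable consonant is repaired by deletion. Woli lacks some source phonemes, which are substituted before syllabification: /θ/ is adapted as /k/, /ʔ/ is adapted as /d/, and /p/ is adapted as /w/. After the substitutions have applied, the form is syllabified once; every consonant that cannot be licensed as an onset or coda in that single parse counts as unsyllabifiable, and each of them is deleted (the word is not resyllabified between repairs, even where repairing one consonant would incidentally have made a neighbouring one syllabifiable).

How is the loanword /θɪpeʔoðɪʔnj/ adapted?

kɪwedoðɪd

Substitution: /θ/ → /k/, /p/ → /w/, /ʔ/ → /d/, giving /kɪwedoðɪdnj/.
Syllabifying with onset maximization leaves /n/, /j/ stranded (at most one coda consonant is licensed; onsets are limited to one consonant).
Each unlicensed consonant is deleted: /n/, /j/.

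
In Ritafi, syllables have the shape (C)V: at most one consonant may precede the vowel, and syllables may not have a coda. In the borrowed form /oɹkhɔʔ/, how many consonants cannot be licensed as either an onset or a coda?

3

Under (C)V, the unsyllabifiable consonants are /ɹ/, /k/, /ʔ/ (no codas are permitted; onsets are limited to one consonant).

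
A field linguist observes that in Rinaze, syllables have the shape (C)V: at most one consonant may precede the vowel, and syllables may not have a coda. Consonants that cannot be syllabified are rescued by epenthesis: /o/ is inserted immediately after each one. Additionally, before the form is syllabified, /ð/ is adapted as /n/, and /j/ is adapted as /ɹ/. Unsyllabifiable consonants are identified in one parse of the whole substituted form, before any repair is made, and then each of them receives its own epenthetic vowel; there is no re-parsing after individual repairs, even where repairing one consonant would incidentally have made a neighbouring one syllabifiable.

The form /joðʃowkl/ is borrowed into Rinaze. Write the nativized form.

Substitution: /j/ → /ɹ/, /ð/ → /n/, giving /ɹonʃowkl/.
Syllabifying with onset maximization leaves /n/, /w/, /k/, /l/ stranded (no codas are permitted; onsets are limited to one consonant).
Each unlicensed consonant becomes the onset of a new syllable: /n/ → /no/, /w/ → /wo/, /k/ → /ko/, /l/ → /lo/.

ɹonoʃowokolo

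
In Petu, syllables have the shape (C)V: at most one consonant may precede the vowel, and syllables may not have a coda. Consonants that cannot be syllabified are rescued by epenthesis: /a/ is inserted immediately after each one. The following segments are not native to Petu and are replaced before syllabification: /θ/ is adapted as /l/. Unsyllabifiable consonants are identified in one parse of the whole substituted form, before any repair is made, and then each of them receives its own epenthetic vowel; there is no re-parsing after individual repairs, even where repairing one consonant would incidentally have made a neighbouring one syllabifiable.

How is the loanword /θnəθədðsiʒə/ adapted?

Substitution: /θ/ → /l/, giving /lnələdðsiʒə/.
Syllabifying with onset maximization leaves /l/, /d/, /ð/ stranded (no codas are permitted; onsets are limited to one consonant).
Each unlicensed consonant becomes the onset of a new syllable: /l/ → /la/, /d/ → /da/, /ð/ → /ða/.

lanələdaðasiʒə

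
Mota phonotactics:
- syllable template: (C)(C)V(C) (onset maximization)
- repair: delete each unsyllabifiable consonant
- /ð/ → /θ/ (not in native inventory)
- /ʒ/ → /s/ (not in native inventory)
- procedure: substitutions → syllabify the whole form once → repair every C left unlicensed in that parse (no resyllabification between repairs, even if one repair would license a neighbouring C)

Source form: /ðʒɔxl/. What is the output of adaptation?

θsɔx

Substitution: /ð/ → /θ/, /ʒ/ → /s/, giving /θsɔxl/.
Syllabifying with onset maximization leaves /l/ stranded (at most one coda consonant is licensed; onsets may contain at most 2 consonants).
Deleting the stranded consonants removes /l/.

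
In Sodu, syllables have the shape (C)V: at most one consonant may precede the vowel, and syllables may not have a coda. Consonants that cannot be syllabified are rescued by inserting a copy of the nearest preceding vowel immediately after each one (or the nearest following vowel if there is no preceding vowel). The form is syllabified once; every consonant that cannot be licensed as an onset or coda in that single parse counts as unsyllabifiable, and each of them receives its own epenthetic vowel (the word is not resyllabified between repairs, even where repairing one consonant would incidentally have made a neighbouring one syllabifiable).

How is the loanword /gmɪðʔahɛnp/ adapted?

Under (C)V, the unsyllabifiable consonants are /g/, /ð/, /n/, /p/ (no codas are permitted; onsets are limited to one consonant).
Each unlicensed consonant becomes the onset of a new syllable: /g/ → /gɪ/, /ð/ → /ðɪ/, /n/ → /nɛ/, /p/ → /pɛ/.

gɪmɪðɪʔahɛnɛpɛ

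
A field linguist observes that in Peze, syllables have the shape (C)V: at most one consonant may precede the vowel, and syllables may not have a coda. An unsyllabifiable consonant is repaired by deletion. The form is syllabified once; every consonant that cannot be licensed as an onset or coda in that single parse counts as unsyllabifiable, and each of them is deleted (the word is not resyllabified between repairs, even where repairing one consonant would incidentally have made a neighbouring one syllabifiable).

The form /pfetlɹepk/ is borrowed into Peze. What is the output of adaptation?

Syllabifying with onset maximization leaves /p/, /t/, /l/, /p/, /k/ stranded (no codas are permitted; onsets are limited to one consonant).
Each unlicensed consonant is deleted: /p/, /t/, /l/, /p/, /k/.

feɹe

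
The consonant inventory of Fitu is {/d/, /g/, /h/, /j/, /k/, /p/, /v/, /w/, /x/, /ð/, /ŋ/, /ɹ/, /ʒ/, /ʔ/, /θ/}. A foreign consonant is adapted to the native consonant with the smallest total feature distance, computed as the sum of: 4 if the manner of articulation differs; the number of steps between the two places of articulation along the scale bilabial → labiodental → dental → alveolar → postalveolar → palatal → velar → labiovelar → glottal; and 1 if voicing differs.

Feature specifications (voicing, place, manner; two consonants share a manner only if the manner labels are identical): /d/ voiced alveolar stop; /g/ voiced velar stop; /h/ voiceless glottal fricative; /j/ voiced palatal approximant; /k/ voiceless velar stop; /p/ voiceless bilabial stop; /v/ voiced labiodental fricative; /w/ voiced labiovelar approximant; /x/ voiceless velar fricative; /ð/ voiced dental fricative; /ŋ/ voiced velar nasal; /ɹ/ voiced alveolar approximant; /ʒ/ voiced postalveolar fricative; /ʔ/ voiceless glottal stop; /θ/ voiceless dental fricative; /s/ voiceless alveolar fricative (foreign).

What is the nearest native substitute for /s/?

/θ/ is closest: same manner (fricative), place distance 1 (alveolar→dental), same voicing; total 1. Next closest is /ð/ at distance 2.

θ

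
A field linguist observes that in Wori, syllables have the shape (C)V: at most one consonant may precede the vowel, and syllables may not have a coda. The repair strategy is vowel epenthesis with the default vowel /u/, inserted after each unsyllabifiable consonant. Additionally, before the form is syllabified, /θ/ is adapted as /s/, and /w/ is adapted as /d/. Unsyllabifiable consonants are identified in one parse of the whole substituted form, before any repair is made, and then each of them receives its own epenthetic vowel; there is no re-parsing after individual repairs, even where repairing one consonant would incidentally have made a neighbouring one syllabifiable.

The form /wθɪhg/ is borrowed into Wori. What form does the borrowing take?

Substitution: /w/ → /d/, /θ/ → /s/, giving /dsɪhg/.
Under (C)V, the unsyllabifiable consonants are /d/, /h/, /g/ (no codas are permitted; onsets are limited to one consonant).
Epenthesis after each stranded consonant: /d/ → /du/, /h/ → /hu/, /g/ → /gu/.

dusɪhugu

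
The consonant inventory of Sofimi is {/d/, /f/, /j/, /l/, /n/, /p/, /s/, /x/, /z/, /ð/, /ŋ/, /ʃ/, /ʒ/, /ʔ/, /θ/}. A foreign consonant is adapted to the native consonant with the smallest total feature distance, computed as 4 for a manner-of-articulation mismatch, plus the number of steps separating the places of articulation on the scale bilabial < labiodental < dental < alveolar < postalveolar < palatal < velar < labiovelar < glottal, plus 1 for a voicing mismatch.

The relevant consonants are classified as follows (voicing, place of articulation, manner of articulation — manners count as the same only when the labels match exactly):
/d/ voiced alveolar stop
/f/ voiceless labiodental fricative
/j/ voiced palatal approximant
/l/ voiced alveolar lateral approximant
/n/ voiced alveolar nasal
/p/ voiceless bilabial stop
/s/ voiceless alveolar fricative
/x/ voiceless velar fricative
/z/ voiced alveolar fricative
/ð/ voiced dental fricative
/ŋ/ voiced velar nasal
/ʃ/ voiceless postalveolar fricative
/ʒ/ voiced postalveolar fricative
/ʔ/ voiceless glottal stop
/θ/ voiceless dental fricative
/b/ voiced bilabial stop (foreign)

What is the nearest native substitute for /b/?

p

/p/ is closest: same manner (stop), place distance 0 (bilabial→bilabial), voicing differs (+1); total 1. Next closest is /d/ at distance 3.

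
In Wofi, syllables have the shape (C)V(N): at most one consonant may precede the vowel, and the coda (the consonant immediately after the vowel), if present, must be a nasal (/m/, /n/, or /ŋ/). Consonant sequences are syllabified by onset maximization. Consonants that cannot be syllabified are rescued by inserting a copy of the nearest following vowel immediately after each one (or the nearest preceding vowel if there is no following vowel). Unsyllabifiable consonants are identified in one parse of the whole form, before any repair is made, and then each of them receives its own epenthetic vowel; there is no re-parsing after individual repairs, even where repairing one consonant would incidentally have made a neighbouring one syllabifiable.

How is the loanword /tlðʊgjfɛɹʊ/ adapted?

The consonants /t/, /l/, /g/, /j/ cannot be parsed into a legal (C)V(N) syllable (only a nasal (/m/, /n/, or /ŋ/) is licensed in coda position; onsets are limited to one consonant).
Epenthesis after each stranded consonant: /t/ → /tʊ/, /l/ → /lʊ/, /g/ → /gɛ/, /j/ → /jɛ/.

tʊlʊðʊgɛjɛfɛɹʊ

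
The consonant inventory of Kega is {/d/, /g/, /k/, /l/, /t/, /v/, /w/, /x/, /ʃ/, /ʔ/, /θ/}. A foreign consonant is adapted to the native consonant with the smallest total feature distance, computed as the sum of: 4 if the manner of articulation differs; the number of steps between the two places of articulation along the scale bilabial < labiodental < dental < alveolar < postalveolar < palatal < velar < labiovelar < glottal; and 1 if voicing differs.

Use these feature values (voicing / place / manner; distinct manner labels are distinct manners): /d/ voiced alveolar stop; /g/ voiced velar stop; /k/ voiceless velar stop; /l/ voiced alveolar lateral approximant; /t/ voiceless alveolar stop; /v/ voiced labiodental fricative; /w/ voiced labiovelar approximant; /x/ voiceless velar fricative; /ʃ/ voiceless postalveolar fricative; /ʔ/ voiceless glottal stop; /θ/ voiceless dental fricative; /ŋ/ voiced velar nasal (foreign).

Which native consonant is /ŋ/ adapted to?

g

/g/ is closest: manner differs (nasal→stop, +4), place distance 0 (velar→velar), same voicing; total 4. Next closest is /k/ at distance 5.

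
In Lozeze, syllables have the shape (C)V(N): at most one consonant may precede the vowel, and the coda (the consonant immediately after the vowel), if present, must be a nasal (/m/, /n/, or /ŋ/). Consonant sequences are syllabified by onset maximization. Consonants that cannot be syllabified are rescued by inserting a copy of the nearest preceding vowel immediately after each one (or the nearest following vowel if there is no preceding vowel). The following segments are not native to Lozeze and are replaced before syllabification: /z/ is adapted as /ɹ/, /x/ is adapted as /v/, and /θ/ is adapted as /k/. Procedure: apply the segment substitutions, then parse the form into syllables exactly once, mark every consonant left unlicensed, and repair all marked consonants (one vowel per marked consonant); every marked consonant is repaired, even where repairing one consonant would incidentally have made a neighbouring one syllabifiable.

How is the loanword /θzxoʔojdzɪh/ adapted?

koɹovoʔojodoɹɪhɪ

Substitution: /θ/ → /k/, /z/ → /ɹ/, /x/ → /v/, giving /kɹvoʔojdɹɪh/.
Under (C)V(N), the unsyllabifiable consonants are /k/, /ɹ/, /j/, /d/, /h/ (only a nasal (/m/, /n/, or /ŋ/) is licensed in coda position; onsets are limited to one consonant).
Each unlicensed consonant becomes the onset of a new syllable: /k/ → /ko/, /ɹ/ → /ɹo/, /j/ → /jo/, /d/ → /do/, /h/ → /hɪ/.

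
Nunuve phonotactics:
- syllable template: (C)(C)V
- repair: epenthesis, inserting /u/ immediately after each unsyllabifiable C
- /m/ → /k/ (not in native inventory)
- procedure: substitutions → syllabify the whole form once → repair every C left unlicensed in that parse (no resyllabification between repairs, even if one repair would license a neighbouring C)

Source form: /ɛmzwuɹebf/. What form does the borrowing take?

Substitution: /m/ → /k/, giving /ɛkzwuɹebf/.
Syllabifying with onset maximization leaves /k/, /b/, /f/ stranded (no codas are permitted; onsets may contain at most 2 consonants).
Each unlicensed consonant becomes the onset of a new syllable: /k/ → /ku/, /b/ → /bu/, /f/ → /fu/.

ɛkuzwuɹebufu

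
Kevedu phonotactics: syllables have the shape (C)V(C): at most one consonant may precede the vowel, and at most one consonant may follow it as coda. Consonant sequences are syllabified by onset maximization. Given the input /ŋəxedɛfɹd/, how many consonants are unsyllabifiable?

Under (C)V(C), the unsyllabifiable consonants are /ɹ/, /d/ (at most one coda consonant is licensed; onsets are limited to one consonant).

2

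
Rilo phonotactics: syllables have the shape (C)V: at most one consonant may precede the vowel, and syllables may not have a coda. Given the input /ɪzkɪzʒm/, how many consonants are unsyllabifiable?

4

Under (C)V, the unsyllabifiable consonants are /z/, /z/, /ʒ/, /m/ (no codas are permitted; onsets are limited to one consonant).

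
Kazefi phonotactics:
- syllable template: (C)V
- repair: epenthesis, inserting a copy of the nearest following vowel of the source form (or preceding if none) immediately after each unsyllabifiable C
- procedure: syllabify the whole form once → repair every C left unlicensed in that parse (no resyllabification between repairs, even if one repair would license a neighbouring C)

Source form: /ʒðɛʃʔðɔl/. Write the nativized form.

ʒɛðɛʃɔʔɔðɔlɔ

The consonants /ʒ/, /ʃ/, /ʔ/, /l/ cannot be parsed into a legal (C)V syllable (no codas are permitted; onsets are limited to one consonant).
Each unlicensed consonant becomes the onset of a new syllable: /ʒ/ → /ʒɛ/, /ʃ/ → /ʃɔ/, /ʔ/ → /ʔɔ/, /l/ → /lɔ/.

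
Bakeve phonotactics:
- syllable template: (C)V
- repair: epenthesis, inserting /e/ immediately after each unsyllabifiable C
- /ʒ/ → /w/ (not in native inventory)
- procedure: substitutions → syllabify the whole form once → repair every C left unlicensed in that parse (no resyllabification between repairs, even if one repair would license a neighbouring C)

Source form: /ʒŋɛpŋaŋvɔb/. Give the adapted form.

Substitution: /ʒ/ → /w/, giving /wŋɛpŋaŋvɔb/.
Syllabifying with onset maximization leaves /w/, /p/, /ŋ/, /b/ stranded (no codas are permitted; onsets are limited to one consonant).
Each unlicensed consonant becomes the onset of a new syllable: /w/ → /we/, /p/ → /pe/, /ŋ/ → /ŋe/, /b/ → /be/.

weŋɛpeŋaŋevɔbe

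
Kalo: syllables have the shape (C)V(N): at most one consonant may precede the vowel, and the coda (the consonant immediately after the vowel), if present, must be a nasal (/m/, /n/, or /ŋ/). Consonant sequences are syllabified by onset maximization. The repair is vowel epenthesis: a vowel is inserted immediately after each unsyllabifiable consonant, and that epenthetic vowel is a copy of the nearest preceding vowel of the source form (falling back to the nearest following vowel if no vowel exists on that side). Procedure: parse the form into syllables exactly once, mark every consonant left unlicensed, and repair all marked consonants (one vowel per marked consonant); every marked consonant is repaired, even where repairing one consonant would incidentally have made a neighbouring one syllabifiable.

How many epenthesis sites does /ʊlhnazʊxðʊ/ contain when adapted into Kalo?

The unsyllabifiable consonants are /l/, /h/, /x/; each receives one epenthetic vowel.

3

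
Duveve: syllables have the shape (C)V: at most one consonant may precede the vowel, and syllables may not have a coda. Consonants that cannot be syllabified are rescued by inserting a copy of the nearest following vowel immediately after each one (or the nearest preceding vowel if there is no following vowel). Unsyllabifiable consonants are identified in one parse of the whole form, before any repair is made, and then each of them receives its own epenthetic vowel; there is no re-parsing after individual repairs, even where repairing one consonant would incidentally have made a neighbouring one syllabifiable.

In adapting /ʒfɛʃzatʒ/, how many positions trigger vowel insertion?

The unsyllabifiable consonants are /ʒ/, /ʃ/, /t/, /ʒ/; each receives one epenthetic vowel.

4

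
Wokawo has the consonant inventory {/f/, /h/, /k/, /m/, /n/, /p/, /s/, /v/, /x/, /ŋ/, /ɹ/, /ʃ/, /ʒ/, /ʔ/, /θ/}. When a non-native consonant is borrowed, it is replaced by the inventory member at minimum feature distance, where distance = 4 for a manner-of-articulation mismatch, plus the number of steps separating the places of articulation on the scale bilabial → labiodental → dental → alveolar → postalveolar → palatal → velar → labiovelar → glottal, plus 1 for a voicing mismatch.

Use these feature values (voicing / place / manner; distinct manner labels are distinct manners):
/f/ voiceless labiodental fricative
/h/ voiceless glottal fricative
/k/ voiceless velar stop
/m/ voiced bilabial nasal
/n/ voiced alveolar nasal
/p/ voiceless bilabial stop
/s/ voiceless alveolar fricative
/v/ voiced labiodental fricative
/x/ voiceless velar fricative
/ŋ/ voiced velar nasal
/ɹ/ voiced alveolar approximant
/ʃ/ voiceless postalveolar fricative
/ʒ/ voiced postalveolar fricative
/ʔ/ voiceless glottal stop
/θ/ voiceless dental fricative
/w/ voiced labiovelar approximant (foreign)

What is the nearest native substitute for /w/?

ɹ

/ɹ/ is closest: same manner (approximant), place distance 4 (labiovelar→alveolar), same voicing; total 4. Next closest is /ŋ/ at distance 5.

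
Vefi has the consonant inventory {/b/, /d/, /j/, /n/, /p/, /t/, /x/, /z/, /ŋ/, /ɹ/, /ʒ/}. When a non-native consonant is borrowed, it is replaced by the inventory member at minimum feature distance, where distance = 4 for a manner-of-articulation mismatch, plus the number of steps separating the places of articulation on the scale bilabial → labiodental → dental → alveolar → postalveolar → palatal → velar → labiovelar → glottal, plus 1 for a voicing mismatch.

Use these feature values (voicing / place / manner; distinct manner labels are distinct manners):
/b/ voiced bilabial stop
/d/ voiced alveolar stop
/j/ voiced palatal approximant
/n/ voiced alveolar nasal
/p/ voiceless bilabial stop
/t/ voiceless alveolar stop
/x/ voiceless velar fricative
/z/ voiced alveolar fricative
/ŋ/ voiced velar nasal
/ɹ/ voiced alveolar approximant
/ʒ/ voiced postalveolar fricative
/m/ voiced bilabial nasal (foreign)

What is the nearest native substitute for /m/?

n

/n/ is closest: same manner (nasal), place distance 3 (bilabial→alveolar), same voicing; total 3. Next closest is /b/ at distance 4.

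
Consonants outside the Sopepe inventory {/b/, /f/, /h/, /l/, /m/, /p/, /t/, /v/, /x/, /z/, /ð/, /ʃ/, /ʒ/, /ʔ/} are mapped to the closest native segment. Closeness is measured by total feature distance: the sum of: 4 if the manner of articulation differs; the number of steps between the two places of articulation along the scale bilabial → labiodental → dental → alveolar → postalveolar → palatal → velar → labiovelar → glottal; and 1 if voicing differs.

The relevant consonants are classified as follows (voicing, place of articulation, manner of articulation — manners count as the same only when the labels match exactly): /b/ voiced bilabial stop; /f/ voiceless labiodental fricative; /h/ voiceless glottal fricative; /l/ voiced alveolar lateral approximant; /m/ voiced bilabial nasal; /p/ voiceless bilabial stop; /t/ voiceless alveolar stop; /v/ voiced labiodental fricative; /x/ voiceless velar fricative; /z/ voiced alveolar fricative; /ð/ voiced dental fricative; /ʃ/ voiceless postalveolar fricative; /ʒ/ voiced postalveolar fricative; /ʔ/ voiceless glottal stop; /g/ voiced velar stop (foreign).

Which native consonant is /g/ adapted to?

/ʔ/ is closest: same manner (stop), place distance 2 (velar→glottal), voicing differs (+1); total 3. Next closest is /t/ at distance 4.

ʔ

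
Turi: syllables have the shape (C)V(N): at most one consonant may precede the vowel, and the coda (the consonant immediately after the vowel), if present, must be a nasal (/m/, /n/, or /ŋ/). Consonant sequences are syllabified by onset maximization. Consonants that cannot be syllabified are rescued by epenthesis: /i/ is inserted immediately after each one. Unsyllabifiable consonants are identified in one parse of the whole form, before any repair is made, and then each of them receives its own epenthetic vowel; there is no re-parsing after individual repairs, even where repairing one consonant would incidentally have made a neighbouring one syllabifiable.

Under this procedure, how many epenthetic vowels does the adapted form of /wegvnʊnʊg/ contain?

3

The unsyllabifiable consonants are /g/, /v/, /g/; each receives one epenthetic vowel.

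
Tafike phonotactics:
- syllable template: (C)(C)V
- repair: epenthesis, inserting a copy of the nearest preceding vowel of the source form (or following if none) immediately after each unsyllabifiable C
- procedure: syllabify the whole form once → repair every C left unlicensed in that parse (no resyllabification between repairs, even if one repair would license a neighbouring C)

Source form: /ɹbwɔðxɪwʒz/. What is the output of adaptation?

ɹɔbwɔðxɪwɪʒɪzɪ

The consonants /ɹ/, /w/, /ʒ/, /z/ cannot be parsed into a legal (C)(C)V syllable (no codas are permitted; onsets may contain at most 2 consonants).
Each unlicensed consonant becomes the onset of a new syllable: /ɹ/ → /ɹɔ/, /w/ → /wɪ/, /ʒ/ → /ʒɪ/, /z/ → /zɪ/.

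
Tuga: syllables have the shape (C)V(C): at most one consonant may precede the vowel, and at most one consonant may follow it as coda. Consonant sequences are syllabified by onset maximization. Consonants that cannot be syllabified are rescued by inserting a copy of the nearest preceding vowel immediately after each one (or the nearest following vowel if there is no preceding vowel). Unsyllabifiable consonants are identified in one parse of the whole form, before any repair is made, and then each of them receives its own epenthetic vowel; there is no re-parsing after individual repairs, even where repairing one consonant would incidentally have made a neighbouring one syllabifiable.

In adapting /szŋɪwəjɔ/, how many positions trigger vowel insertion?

2

The unsyllabifiable consonants are /s/, /z/; each receives one epenthetic vowel.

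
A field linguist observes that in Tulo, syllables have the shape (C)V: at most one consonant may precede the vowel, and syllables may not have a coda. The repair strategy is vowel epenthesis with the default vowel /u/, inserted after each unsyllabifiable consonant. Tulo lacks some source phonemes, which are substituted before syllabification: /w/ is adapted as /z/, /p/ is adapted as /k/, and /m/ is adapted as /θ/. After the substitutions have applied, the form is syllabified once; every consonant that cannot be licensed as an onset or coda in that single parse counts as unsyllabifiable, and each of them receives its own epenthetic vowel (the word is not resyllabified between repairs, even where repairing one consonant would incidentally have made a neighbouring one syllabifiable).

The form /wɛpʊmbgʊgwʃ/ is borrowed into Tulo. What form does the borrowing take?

Substitution: /w/ → /z/, /p/ → /k/, /m/ → /θ/, giving /zɛkʊθbgʊgzʃ/.
The consonants /θ/, /b/, /g/, /z/, /ʃ/ cannot be parsed into a legal (C)V syllable (no codas are permitted; onsets are limited to one consonant).
Epenthesis after each stranded consonant: /θ/ → /θu/, /b/ → /bu/, /g/ → /gu/, /z/ → /zu/, /ʃ/ → /ʃu/.

zɛkʊθubugʊguzuʃu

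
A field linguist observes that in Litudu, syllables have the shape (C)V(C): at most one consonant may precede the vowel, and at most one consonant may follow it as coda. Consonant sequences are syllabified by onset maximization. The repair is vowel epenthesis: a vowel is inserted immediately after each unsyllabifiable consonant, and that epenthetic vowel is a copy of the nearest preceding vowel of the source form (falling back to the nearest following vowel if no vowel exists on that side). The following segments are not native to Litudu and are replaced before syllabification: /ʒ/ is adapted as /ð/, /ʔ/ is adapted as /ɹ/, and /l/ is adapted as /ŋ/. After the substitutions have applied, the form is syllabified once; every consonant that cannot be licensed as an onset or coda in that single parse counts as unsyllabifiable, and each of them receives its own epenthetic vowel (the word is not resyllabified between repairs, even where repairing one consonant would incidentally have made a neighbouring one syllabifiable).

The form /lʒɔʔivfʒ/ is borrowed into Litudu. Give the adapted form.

ŋɔðɔɹivfiði

Substitution: /l/ → /ŋ/, /ʒ/ → /ð/, /ʔ/ → /ɹ/, giving /ŋðɔɹivfð/.
The consonants /ŋ/, /f/, /ð/ cannot be parsed into a legal (C)V(C) syllable (at most one coda consonant is licensed; onsets are limited to one consonant).
Inserting the epenthetic vowel yields /ŋ/ → /ŋɔ/, /f/ → /fi/, /ð/ → /ði/.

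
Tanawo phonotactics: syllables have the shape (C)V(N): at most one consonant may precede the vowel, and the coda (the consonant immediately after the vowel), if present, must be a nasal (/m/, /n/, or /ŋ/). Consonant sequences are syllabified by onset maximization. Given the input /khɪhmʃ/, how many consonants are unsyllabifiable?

4

The consonants /k/, /h/, /m/, /ʃ/ cannot be parsed into a legal (C)V(N) syllable (only a nasal (/m/, /n/, or /ŋ/) is licensed in coda position; onsets are limited to one consonant).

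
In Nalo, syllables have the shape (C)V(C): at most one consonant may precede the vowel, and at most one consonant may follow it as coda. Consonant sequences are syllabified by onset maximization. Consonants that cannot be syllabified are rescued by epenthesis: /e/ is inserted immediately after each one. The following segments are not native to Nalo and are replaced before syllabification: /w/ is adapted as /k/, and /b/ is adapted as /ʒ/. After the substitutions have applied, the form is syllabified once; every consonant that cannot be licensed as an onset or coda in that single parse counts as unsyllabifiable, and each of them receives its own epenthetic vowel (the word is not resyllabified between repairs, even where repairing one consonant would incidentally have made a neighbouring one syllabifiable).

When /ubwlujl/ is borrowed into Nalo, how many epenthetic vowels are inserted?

2

After substitution the input is /uʒklujl/.
The unsyllabifiable consonants are /k/, /l/; each receives one epenthetic vowel.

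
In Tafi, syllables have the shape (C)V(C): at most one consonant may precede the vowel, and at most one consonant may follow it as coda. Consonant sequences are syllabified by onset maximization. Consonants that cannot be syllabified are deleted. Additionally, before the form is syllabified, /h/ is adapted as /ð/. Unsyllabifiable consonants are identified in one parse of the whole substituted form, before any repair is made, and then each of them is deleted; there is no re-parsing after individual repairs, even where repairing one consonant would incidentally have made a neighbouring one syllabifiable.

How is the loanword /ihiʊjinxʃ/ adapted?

Substitution: /h/ → /ð/, giving /iðiʊjinxʃ/.
The consonants /x/, /ʃ/ cannot be parsed into a legal (C)V(C) syllable (at most one coda consonant is licensed; onsets are limited to one consonant).
Deleting the stranded consonants removes /x/, /ʃ/.

iðiʊjin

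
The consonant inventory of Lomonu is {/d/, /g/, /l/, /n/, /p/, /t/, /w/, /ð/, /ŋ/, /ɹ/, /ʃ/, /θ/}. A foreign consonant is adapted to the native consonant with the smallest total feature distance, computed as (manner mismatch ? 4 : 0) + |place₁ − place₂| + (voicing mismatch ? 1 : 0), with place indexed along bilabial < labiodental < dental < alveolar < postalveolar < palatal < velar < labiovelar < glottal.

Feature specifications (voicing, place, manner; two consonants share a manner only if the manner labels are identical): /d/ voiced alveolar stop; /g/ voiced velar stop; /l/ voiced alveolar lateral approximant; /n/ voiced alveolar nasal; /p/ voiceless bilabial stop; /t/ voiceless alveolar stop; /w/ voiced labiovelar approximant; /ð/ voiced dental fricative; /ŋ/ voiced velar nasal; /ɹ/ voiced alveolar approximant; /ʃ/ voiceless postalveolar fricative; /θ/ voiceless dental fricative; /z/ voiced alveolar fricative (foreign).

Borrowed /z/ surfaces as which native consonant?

ð

/ð/ is closest: same manner (fricative), place distance 1 (alveolar→dental), same voicing; total 1. Next closest is /ʃ/ at distance 2.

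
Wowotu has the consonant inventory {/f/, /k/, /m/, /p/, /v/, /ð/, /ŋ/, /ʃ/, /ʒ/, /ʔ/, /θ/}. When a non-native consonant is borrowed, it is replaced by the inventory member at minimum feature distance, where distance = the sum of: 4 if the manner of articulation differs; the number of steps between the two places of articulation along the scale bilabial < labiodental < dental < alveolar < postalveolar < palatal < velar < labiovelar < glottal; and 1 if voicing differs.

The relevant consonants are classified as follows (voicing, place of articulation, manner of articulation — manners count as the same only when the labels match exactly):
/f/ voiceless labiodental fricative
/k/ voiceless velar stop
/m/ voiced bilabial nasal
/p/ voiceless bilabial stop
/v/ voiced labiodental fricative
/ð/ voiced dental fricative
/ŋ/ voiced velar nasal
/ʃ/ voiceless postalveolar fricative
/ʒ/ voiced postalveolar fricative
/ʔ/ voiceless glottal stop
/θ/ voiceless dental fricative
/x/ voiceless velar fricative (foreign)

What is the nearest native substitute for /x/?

ʃ

/ʃ/ is closest: same manner (fricative), place distance 2 (velar→postalveolar), same voicing; total 2. Next closest is /ʒ/ at distance 3.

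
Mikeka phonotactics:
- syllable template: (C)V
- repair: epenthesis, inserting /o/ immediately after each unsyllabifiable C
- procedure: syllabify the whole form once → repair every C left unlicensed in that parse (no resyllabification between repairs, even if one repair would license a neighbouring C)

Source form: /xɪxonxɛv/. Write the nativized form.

xɪxonoxɛvo

Under (C)V, the unsyllabifiable consonants are /n/, /v/ (no codas are permitted; onsets are limited to one consonant).
Each unlicensed consonant becomes the onset of a new syllable: /n/ → /no/, /v/ → /vo/.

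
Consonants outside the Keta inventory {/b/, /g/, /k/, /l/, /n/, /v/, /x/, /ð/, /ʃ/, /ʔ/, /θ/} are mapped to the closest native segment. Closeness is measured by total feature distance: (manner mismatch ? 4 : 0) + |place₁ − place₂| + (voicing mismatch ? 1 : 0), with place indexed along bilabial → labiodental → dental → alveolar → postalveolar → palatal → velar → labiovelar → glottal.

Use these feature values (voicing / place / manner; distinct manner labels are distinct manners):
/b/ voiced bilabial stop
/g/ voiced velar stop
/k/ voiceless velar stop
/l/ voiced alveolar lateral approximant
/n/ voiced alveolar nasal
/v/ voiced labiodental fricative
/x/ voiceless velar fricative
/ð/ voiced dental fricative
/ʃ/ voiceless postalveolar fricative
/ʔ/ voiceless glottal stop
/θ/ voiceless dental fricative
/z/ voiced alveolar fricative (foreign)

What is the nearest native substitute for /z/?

ð

/ð/ is closest: same manner (fricative), place distance 1 (alveolar→dental), same voicing; total 1. Next closest is /v/ at distance 2.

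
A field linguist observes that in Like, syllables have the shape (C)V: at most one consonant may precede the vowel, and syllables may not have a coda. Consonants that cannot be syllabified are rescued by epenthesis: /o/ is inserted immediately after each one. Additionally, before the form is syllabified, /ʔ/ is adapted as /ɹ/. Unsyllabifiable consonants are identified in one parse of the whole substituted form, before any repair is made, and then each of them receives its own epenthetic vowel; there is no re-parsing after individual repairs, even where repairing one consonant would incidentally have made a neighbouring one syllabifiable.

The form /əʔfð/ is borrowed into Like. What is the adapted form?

Substitution: /ʔ/ → /ɹ/, giving /əɹfð/.
The consonants /ɹ/, /f/, /ð/ cannot be parsed into a legal (C)V syllable (no codas are permitted; onsets are limited to one consonant).
Each unlicensed consonant becomes the onset of a new syllable: /ɹ/ → /ɹo/, /f/ → /fo/, /ð/ → /ðo/.

əɹofoðo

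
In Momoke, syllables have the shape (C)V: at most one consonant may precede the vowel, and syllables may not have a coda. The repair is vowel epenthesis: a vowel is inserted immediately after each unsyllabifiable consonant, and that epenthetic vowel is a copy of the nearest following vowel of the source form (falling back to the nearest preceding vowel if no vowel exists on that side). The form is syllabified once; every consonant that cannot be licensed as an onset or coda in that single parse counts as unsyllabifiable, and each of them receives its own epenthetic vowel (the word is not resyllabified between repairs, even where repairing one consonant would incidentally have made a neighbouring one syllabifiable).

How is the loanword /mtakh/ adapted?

Under (C)V, the unsyllabifiable consonants are /m/, /k/, /h/ (no codas are permitted; onsets are limited to one consonant).
Epenthesis after each stranded consonant: /m/ → /ma/, /k/ → /ka/, /h/ → /ha/.

matakaha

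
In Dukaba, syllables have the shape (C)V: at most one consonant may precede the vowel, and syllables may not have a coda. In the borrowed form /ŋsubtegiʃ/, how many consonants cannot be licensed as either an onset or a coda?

3

Under (C)V, the unsyllabifiable consonants are /ŋ/, /b/, /ʃ/ (no codas are permitted; onsets are limited to one consonant).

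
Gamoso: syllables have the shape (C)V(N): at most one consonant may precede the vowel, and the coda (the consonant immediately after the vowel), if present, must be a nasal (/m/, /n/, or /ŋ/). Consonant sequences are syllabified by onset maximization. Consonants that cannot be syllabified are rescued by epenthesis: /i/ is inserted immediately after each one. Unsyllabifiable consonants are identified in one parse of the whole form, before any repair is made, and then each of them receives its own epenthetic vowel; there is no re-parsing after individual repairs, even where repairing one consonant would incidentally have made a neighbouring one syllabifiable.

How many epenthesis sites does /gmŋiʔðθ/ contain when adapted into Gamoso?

The unsyllabifiable consonants are /g/, /m/, /ʔ/, /ð/, /θ/; each receives one epenthetic vowel.

5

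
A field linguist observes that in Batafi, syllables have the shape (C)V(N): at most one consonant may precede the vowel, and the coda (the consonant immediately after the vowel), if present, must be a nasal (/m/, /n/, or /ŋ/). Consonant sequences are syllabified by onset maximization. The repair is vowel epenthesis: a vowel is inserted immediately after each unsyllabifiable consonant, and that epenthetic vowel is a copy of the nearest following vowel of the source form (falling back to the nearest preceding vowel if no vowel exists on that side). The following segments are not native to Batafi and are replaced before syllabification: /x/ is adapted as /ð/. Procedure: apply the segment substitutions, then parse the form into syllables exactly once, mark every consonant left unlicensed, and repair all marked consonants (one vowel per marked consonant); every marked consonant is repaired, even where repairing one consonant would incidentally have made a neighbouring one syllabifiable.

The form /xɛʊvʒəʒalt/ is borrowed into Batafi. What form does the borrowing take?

ðɛʊvəʒəʒalata

Substitution: /x/ → /ð/, giving /ðɛʊvʒəʒalt/.
Syllabifying with onset maximization leaves /v/, /l/, /t/ stranded (only a nasal (/m/, /n/, or /ŋ/) is licensed in coda position; onsets are limited to one consonant).
Each unlicensed consonant becomes the onset of a new syllable: /v/ → /və/, /l/ → /la/, /t/ → /ta/.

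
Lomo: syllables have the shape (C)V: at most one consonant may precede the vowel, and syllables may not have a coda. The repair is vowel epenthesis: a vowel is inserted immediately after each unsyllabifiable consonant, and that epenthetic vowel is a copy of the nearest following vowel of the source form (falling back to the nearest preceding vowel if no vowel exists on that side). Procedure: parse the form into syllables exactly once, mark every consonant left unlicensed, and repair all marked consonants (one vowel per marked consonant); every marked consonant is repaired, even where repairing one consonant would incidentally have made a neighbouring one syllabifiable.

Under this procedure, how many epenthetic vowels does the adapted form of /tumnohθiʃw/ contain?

4

The unsyllabifiable consonants are /m/, /h/, /ʃ/, /w/; each receives one epenthetic vowel.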